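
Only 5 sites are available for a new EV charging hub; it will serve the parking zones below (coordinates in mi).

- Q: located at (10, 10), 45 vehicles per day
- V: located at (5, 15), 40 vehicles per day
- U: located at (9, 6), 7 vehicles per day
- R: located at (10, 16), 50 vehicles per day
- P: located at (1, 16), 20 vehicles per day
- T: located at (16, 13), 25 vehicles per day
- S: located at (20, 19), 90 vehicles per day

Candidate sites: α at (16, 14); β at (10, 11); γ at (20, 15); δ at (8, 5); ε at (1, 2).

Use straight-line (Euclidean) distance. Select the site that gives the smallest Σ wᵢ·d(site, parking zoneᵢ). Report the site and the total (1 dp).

Total weighted distance at each candidate:
  α (16, 14): total = 2060.9
  β (10, 11): total = 2103.4
  γ (20, 15): total = 2557.4
  δ (8, 5): total = 3432.0
  ε (1, 2): total = 5020.3
Minimum is at α with total 2060.9 mi.

α, total 2060.9 mi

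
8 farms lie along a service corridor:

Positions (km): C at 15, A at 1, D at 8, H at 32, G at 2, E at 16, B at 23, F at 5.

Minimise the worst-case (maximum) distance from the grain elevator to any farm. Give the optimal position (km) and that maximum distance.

The 1-center on a line is the midpoint of the two extreme points: leftmost at 1, rightmost at 32.
Optimal location = (1 + 32)/2 = 16.5; maximum distance = (32 − 1)/2 = 15.5.

location 16.5, max distance 15.5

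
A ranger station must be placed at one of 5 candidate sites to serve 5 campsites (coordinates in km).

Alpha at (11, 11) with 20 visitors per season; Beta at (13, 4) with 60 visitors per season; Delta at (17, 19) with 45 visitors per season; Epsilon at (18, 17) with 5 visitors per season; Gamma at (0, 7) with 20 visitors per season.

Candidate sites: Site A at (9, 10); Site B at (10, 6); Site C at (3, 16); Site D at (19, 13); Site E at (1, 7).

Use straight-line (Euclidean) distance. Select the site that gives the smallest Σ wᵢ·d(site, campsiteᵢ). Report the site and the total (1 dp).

Site B, total 1251.7 km

Total weighted distance at each candidate:
  Site A (9, 10): total = 1266.0
  Site B (10, 6): total = 1251.7
  Site C (3, 16): total = 2035.1
  Site D (19, 13): total = 1517.6
  Site E (1, 7): total = 1976.2
Minimum is at Site B with total 1251.7 km.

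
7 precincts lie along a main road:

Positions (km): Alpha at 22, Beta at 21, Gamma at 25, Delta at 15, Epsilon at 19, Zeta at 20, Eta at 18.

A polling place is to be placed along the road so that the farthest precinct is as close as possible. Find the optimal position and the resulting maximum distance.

The 1-center on a line is the midpoint of the two extreme points: leftmost at 15, rightmost at 25.
Optimal location = (15 + 25)/2 = 20; maximum distance = (25 − 15)/2 = 5.

location 20, max distance 5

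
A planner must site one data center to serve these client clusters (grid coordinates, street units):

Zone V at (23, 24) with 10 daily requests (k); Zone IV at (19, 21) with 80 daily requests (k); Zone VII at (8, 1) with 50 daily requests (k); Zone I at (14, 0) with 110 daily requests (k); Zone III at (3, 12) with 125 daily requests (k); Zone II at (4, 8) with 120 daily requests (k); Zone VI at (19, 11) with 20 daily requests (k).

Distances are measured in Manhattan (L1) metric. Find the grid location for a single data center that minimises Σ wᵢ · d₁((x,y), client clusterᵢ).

(8, 8)

Manhattan distance separates: Σwᵢ(|x−xᵢ|+|y−yᵢ|) = Σwᵢ|x−xᵢ| + Σwᵢ|y−yᵢ|, so x and y are optimised independently as 1-D weighted medians.
Total weight W = 515; half = 257.5.
x-coordinate, sorted with cumulative weight:
  x=3 (Zone III, w=125) cum 125
  x=4 (Zone II, w=120) cum 245
  x=8 (Zone VII, w=50) cum 295  ← median
  x=14 (Zone I, w=110) cum 405
  x=19 (Zone IV, w=80) cum 485
  x=19 (Zone VI, w=20) cum 505
  x=23 (Zone V, w=10) cum 515
⇒ x* = 8
y-coordinate, sorted with cumulative weight:
  y=0 (Zone I, w=110) cum 110
  y=1 (Zone VII, w=50) cum 160
  y=8 (Zone II, w=120) cum 280  ← median
  y=11 (Zone VI, w=20) cum 300
  y=12 (Zone III, w=125) cum 425
  y=21 (Zone IV, w=80) cum 505
  y=24 (Zone V, w=10) cum 515
⇒ y* = 8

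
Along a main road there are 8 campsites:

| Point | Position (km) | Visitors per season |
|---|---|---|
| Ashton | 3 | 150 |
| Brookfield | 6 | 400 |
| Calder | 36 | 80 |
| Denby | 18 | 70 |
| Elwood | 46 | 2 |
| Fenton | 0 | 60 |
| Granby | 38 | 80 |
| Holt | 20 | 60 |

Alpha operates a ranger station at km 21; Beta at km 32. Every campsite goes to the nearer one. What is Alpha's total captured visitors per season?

The indifferent point is the midpoint (21+32)/2 = 26.5; campsites left of it (closer to Alpha at 21) go to Alpha, those right go to Beta.
  Fenton at 0 (w=60) → Alpha
  Ashton at 3 (w=150) → Alpha
  Brookfield at 6 (w=400) → Alpha
  Denby at 18 (w=70) → Alpha
  Holt at 20 (w=60) → Alpha
  Calder at 36 (w=80) → Beta
  Granby at 38 (w=80) → Beta
  Elwood at 46 (w=2) → Beta
Alpha captures 740; Beta captures 162.

740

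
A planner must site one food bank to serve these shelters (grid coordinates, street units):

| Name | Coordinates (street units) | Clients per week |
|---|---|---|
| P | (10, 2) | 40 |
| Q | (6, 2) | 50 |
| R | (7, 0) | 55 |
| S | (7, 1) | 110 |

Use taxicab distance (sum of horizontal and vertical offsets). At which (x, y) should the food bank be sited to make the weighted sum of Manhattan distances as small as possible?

Manhattan distance separates: Σwᵢ(|x−xᵢ|+|y−yᵢ|) = Σwᵢ|x−xᵢ| + Σwᵢ|y−yᵢ|, so x and y are optimised independently as 1-D weighted medians.
Total weight W = 255; half = 127.5.
x-coordinate, sorted with cumulative weight:
  x=6 (Q, w=50) cum 50
  x=7 (R, w=55) cum 105
  x=7 (S, w=110) cum 215  ← median
  x=10 (P, w=40) cum 255
⇒ x* = 7
y-coordinate, sorted with cumulative weight:
  y=0 (R, w=55) cum 55
  y=1 (S, w=110) cum 165  ← median
  y=2 (P, w=40) cum 205
  y=2 (Q, w=50) cum 255
⇒ y* = 1

(7, 1)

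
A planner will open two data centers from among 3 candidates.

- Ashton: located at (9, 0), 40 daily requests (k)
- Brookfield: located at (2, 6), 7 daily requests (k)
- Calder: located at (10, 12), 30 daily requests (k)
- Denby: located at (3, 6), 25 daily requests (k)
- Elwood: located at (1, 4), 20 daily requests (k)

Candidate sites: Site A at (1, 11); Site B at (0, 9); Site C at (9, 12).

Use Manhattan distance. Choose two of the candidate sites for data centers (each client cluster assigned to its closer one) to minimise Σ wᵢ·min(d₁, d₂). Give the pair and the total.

{Site B, Site C}, total 815

Evaluate every pair (each demand assigned to the nearer of the two):
  {Site B, Site C}: total = 815
  {Site A, Site C}: total = 867
  {Site A, Site B}: total = 1325
Best pair: {Site B, Site C} with total 815.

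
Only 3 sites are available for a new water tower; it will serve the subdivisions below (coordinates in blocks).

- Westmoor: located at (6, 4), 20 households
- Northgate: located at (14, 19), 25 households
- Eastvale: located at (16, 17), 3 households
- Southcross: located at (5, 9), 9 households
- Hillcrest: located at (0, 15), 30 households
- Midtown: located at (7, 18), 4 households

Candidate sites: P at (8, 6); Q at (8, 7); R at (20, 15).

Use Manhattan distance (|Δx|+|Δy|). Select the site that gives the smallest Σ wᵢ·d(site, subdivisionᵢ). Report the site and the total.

Q, total 1177 blocks

Total weighted distance at each candidate:
  P (8, 6): total = 1228
  Q (8, 7): total = 1177
  R (20, 15): total = 1621
Minimum is at Q with total 1177 blocks.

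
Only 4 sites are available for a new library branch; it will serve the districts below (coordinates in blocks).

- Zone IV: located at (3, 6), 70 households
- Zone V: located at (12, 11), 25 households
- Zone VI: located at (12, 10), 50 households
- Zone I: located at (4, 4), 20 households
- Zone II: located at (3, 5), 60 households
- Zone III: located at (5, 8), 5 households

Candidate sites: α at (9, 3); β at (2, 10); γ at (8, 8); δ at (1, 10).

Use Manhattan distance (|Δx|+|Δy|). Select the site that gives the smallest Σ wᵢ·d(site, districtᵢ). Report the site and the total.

Total weighted distance at each candidate:
  α (9, 3): total = 2050
  β (2, 10): total = 1670
  γ (8, 8): total = 1620
  δ (1, 10): total = 1900
Minimum is at γ with total 1620 blocks.

γ, total 1620 blocks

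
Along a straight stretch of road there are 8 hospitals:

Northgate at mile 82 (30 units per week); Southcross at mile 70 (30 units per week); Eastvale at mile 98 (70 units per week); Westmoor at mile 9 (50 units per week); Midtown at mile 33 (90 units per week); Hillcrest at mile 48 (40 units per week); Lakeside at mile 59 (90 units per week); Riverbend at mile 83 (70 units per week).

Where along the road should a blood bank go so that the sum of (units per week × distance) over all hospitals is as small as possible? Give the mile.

For a sum of weighted absolute distances on a line, the optimum is the weighted median (not the mean). Total weight W = 470; half-weight = 235.
Sort by position and accumulate weight:
  mile 9 (Westmoor, w=50) → cum 50
  mile 33 (Midtown, w=90) → cum 140
  mile 48 (Hillcrest, w=40) → cum 180
  mile 59 (Lakeside, w=90) → cum 270  ≥ 235 → median here
  mile 70 (Southcross, w=30) → cum 300
  mile 82 (Northgate, w=30) → cum 330
  mile 83 (Riverbend, w=70) → cum 400
  mile 98 (Eastvale, w=70) → cum 470
Optimal location: mile 59.

x = 59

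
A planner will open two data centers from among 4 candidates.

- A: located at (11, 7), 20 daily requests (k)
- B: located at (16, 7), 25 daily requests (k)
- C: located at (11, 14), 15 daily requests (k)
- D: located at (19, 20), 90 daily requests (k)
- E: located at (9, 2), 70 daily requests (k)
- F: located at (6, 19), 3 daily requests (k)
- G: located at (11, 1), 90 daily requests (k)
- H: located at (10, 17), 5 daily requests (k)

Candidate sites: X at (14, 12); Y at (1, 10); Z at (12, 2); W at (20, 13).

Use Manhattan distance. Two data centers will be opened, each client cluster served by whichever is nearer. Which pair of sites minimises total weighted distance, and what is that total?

Evaluate every pair (each demand assigned to the nearer of the two):
  {Z, W}: total = 1735
  {X, Z}: total = 2020
  {Y, Z}: total = 3302
  {X, W}: total = 3530
  {X, Y}: total = 3977
  {Y, W}: total = 4322
Best pair: {Z, W} with total 1735.

{Z, W}, total 1735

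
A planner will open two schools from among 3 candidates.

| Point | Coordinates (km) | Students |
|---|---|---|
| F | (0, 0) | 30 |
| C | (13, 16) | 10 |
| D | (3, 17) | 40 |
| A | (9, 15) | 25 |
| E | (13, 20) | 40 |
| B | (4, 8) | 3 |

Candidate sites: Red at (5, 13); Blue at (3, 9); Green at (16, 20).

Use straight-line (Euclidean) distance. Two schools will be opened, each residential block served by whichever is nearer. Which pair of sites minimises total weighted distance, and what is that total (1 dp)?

{Red, Green}, total 893.8

Evaluate every pair (each demand assigned to the nearer of the two):
  {Red, Green}: total = 893.8
  {Blue, Green}: total = 991.0
  {Red, Blue}: total = 1090.2
Best pair: {Red, Green} with total 893.8.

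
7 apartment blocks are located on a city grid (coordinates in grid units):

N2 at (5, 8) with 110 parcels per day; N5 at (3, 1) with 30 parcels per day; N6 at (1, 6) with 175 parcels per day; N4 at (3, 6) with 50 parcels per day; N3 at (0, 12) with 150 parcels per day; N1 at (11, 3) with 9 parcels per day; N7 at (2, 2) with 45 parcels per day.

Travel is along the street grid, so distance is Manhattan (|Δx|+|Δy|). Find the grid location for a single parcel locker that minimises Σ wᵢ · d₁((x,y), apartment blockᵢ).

Manhattan distance separates: Σwᵢ(|x−xᵢ|+|y−yᵢ|) = Σwᵢ|x−xᵢ| + Σwᵢ|y−yᵢ|, so x and y are optimised independently as 1-D weighted medians.
Total weight W = 569; half = 284.5.
x-coordinate, sorted with cumulative weight:
  x=0 (N3, w=150) cum 150
  x=1 (N6, w=175) cum 325  ← median
  x=2 (N7, w=45) cum 370
  x=3 (N5, w=30) cum 400
  x=3 (N4, w=50) cum 450
  x=5 (N2, w=110) cum 560
  x=11 (N1, w=9) cum 569
⇒ x* = 1
y-coordinate, sorted with cumulative weight:
  y=1 (N5, w=30) cum 30
  y=2 (N7, w=45) cum 75
  y=3 (N1, w=9) cum 84
  y=6 (N6, w=175) cum 259
  y=6 (N4, w=50) cum 309  ← median
  y=8 (N2, w=110) cum 419
  y=12 (N3, w=150) cum 569
⇒ y* = 6

(1, 6)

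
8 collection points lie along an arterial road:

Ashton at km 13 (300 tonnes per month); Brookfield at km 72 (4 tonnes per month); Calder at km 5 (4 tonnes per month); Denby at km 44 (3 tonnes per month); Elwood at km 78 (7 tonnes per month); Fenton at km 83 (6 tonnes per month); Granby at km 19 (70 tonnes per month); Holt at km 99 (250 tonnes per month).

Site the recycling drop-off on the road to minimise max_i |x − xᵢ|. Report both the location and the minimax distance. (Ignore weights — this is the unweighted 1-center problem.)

The 1-center on a line is the midpoint of the two extreme points: leftmost at 5, rightmost at 99.
Optimal location = (5 + 99)/2 = 52; maximum distance = (99 − 5)/2 = 47.

location 52, max distance 47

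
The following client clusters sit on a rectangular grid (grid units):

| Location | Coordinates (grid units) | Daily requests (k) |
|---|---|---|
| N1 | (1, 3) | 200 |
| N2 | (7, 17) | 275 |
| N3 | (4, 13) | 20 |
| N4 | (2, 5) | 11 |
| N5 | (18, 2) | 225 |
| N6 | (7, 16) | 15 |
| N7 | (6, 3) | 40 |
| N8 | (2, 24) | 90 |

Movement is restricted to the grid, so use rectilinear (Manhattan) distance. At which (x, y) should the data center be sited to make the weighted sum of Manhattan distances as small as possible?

(7, 3)

Manhattan distance separates: Σwᵢ(|x−xᵢ|+|y−yᵢ|) = Σwᵢ|x−xᵢ| + Σwᵢ|y−yᵢ|, so x and y are optimised independently as 1-D weighted medians.
Total weight W = 876; half = 438.
x-coordinate, sorted with cumulative weight:
  x=1 (N1, w=200) cum 200
  x=2 (N4, w=11) cum 211
  x=2 (N8, w=90) cum 301
  x=4 (N3, w=20) cum 321
  x=6 (N7, w=40) cum 361
  x=7 (N2, w=275) cum 636  ← median
  x=7 (N6, w=15) cum 651
  x=18 (N5, w=225) cum 876
⇒ x* = 7
y-coordinate, sorted with cumulative weight:
  y=2 (N5, w=225) cum 225
  y=3 (N1, w=200) cum 425
  y=3 (N7, w=40) cum 465  ← median
  y=5 (N4, w=11) cum 476
  y=13 (N3, w=20) cum 496
  y=16 (N6, w=15) cum 511
  y=17 (N2, w=275) cum 786
  y=24 (N8, w=90) cum 876
⇒ y* = 3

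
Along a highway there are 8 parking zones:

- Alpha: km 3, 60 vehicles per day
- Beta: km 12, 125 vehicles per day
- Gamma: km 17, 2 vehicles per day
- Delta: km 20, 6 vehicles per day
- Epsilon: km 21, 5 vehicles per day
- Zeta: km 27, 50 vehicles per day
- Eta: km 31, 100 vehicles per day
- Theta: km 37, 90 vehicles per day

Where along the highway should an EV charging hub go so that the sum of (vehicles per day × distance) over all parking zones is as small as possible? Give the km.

x = 27

For a sum of weighted absolute distances on a line, the optimum is the weighted median (not the mean). Total weight W = 438; half-weight = 219.
Sort by position and accumulate weight:
  km 3 (Alpha, w=60) → cum 60
  km 12 (Beta, w=125) → cum 185
  km 17 (Gamma, w=2) → cum 187
  km 20 (Delta, w=6) → cum 193
  km 21 (Epsilon, w=5) → cum 198
  km 27 (Zeta, w=50) → cum 248  ≥ 219 → median here
  km 31 (Eta, w=100) → cum 348
  km 37 (Theta, w=90) → cum 438
Optimal location: km 27.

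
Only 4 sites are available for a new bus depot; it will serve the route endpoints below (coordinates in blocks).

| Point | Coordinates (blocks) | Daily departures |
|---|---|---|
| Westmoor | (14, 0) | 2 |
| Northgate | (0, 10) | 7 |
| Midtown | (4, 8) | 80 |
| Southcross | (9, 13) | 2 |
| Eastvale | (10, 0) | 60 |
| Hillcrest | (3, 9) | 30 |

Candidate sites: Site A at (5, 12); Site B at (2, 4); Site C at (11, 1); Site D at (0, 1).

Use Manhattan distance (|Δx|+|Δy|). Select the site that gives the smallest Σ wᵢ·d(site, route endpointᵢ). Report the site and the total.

Site B, total 1500 blocks

Total weighted distance at each candidate:
  Site A (5, 12): total = 1671
  Site B (2, 4): total = 1500
  Site C (11, 1): total = 1896
  Site D (0, 1): total = 2005
Minimum is at Site B with total 1500 blocks.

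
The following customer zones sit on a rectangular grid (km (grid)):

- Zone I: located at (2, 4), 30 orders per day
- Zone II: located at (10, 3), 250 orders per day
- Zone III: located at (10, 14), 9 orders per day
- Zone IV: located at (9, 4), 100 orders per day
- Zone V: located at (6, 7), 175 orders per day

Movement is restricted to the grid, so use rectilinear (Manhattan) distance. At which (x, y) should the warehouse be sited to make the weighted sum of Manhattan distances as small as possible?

(9, 4)

Manhattan distance separates: Σwᵢ(|x−xᵢ|+|y−yᵢ|) = Σwᵢ|x−xᵢ| + Σwᵢ|y−yᵢ|, so x and y are optimised independently as 1-D weighted medians.
Total weight W = 564; half = 282.
x-coordinate, sorted with cumulative weight:
  x=2 (Zone I, w=30) cum 30
  x=6 (Zone V, w=175) cum 205
  x=9 (Zone IV, w=100) cum 305  ← median
  x=10 (Zone II, w=250) cum 555
  x=10 (Zone III, w=9) cum 564
⇒ x* = 9
y-coordinate, sorted with cumulative weight:
  y=3 (Zone II, w=250) cum 250
  y=4 (Zone I, w=30) cum 280
  y=4 (Zone IV, w=100) cum 380  ← median
  y=7 (Zone V, w=175) cum 555
  y=14 (Zone III, w=9) cum 564
⇒ y* = 4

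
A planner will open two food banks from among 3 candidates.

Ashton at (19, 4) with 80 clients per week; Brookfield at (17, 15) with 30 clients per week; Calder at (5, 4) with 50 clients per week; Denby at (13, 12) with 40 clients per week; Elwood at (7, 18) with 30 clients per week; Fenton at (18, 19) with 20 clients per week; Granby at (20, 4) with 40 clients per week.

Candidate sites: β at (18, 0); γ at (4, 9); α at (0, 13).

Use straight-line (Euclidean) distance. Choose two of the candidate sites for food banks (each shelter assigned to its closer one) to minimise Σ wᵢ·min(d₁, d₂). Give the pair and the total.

Evaluate every pair (each demand assigned to the nearer of the two):
  {β, γ}: total = 2201.4
  {β, α}: total = 2632.1
  {γ, α}: total = 3601.6
Best pair: {β, γ} with total 2201.4.

{β, γ}, total 2201.4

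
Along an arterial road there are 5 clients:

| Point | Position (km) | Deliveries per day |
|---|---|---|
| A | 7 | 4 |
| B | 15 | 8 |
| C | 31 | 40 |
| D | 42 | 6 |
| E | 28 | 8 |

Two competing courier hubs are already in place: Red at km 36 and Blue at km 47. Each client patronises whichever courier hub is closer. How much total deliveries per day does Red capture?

60

The indifferent point is the midpoint (36+47)/2 = 41.5; clients left of it (closer to Red at 36) go to Red, those right go to Blue.
  A at 7 (w=4) → Red
  B at 15 (w=8) → Red
  E at 28 (w=8) → Red
  C at 31 (w=40) → Red
  D at 42 (w=6) → Blue
Red captures 60; Blue captures 6.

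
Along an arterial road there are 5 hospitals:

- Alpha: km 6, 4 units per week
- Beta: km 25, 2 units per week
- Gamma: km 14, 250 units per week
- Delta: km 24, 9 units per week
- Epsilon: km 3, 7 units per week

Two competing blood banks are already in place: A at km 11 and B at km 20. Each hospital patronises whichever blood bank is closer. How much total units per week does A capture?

The indifferent point is the midpoint (11+20)/2 = 15.5; hospitals left of it (closer to A at 11) go to A, those right go to B.
  Epsilon at 3 (w=7) → A
  Alpha at 6 (w=4) → A
  Gamma at 14 (w=250) → A
  Delta at 24 (w=9) → B
  Beta at 25 (w=2) → B
A captures 261; B captures 11.

261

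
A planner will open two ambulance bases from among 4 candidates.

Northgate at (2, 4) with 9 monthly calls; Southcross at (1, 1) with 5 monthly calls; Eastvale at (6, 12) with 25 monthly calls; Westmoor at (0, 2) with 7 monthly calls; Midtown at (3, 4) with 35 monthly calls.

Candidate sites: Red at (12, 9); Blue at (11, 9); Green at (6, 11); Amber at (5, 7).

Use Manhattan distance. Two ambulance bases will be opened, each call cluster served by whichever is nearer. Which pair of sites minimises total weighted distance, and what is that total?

Evaluate every pair (each demand assigned to the nearer of the two):
  {Green, Amber}: total = 374
  {Red, Amber}: total = 499
  {Blue, Amber}: total = 499
  {Red, Green}: total = 654
  {Blue, Green}: total = 654
  {Red, Blue}: total = 997
Best pair: {Green, Amber} with total 374.

{Green, Amber}, total 374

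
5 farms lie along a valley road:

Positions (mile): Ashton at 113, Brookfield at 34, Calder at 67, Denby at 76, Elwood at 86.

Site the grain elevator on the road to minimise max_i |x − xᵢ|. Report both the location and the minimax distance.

location 73.5, max distance 39.5

The 1-center on a line is the midpoint of the two extreme points: leftmost at 34, rightmost at 113.
Optimal location = (34 + 113)/2 = 73.5; maximum distance = (113 − 34)/2 = 39.5.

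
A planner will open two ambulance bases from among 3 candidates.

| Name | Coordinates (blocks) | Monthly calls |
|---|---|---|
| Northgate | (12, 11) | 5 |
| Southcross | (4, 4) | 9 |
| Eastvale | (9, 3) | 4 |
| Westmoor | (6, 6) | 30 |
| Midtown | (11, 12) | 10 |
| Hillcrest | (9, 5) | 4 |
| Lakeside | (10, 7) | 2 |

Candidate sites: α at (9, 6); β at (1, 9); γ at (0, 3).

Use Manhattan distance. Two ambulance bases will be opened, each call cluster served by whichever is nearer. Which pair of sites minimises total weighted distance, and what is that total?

{α, γ}, total 275

Evaluate every pair (each demand assigned to the nearer of the two):
  {α, γ}: total = 275
  {α, β}: total = 293
  {β, γ}: total = 582
Best pair: {α, γ} with total 275.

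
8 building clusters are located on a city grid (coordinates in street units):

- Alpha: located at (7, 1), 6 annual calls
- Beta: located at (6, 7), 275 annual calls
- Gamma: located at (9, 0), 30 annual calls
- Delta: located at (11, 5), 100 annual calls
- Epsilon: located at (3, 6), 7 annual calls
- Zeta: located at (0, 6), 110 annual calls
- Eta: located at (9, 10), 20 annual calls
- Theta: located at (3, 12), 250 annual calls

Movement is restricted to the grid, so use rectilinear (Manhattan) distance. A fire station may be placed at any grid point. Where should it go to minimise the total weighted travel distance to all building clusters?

(6, 7)

Manhattan distance separates: Σwᵢ(|x−xᵢ|+|y−yᵢ|) = Σwᵢ|x−xᵢ| + Σwᵢ|y−yᵢ|, so x and y are optimised independently as 1-D weighted medians.
Total weight W = 798; half = 399.
x-coordinate, sorted with cumulative weight:
  x=0 (Zeta, w=110) cum 110
  x=3 (Epsilon, w=7) cum 117
  x=3 (Theta, w=250) cum 367
  x=6 (Beta, w=275) cum 642  ← median
  x=7 (Alpha, w=6) cum 648
  x=9 (Gamma, w=30) cum 678
  x=9 (Eta, w=20) cum 698
  x=11 (Delta, w=100) cum 798
⇒ x* = 6
y-coordinate, sorted with cumulative weight:
  y=0 (Gamma, w=30) cum 30
  y=1 (Alpha, w=6) cum 36
  y=5 (Delta, w=100) cum 136
  y=6 (Epsilon, w=7) cum 143
  y=6 (Zeta, w=110) cum 253
  y=7 (Beta, w=275) cum 528  ← median
  y=10 (Eta, w=20) cum 548
  y=12 (Theta, w=250) cum 798
⇒ y* = 7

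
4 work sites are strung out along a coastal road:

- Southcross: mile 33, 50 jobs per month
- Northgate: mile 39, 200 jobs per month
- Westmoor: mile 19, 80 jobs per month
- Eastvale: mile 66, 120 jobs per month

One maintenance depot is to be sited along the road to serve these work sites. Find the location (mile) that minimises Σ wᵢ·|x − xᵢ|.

x = 39

For a sum of weighted absolute distances on a line, the optimum is the weighted median (not the mean). Total weight W = 450; half-weight = 225.
Sort by position and accumulate weight:
  mile 19 (Westmoor, w=80) → cum 80
  mile 33 (Southcross, w=50) → cum 130
  mile 39 (Northgate, w=200) → cum 330  ≥ 225 → median here
  mile 66 (Eastvale, w=120) → cum 450
Optimal location: mile 39.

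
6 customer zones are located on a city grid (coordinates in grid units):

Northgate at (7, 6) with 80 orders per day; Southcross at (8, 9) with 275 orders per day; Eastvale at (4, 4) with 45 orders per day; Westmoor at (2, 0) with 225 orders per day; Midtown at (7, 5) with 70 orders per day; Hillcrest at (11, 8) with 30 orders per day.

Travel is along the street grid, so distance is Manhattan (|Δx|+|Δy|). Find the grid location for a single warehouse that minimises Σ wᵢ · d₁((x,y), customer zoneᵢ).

Manhattan distance separates: Σwᵢ(|x−xᵢ|+|y−yᵢ|) = Σwᵢ|x−xᵢ| + Σwᵢ|y−yᵢ|, so x and y are optimised independently as 1-D weighted medians.
Total weight W = 725; half = 362.5.
x-coordinate, sorted with cumulative weight:
  x=2 (Westmoor, w=225) cum 225
  x=4 (Eastvale, w=45) cum 270
  x=7 (Northgate, w=80) cum 350
  x=7 (Midtown, w=70) cum 420  ← median
  x=8 (Southcross, w=275) cum 695
  x=11 (Hillcrest, w=30) cum 725
⇒ x* = 7
y-coordinate, sorted with cumulative weight:
  y=0 (Westmoor, w=225) cum 225
  y=4 (Eastvale, w=45) cum 270
  y=5 (Midtown, w=70) cum 340
  y=6 (Northgate, w=80) cum 420  ← median
  y=8 (Hillcrest, w=30) cum 450
  y=9 (Southcross, w=275) cum 725
⇒ y* = 6

(7, 6)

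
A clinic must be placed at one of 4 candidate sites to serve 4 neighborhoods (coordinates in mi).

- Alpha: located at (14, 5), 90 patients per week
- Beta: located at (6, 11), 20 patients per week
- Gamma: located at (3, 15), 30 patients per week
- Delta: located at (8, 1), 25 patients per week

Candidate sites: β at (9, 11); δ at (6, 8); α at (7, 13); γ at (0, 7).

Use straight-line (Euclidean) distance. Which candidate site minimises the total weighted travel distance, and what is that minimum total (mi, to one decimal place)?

β, total 1230.5 mi

Total weighted distance at each candidate:
  β (9, 11): total = 1230.5
  δ (6, 8): total = 1239.4
  α (7, 13): total = 1436.6
  γ (0, 7): total = 1923.3
Minimum is at β with total 1230.5 mi.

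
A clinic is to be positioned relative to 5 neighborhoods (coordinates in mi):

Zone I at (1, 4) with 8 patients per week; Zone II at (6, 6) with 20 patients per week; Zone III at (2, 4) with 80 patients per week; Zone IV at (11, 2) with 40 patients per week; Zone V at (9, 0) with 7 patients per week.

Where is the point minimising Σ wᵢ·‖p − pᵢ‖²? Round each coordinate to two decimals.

(5.10, 3.56)

The minimiser of Σwᵢ‖p−pᵢ‖² is the weighted centroid p* = (Σwᵢpᵢ)/(Σwᵢ).
Σwᵢ = 155.
Σwᵢxᵢ = 8·1 + 20·6 + 80·2 + 40·11 + 7·9 = 791.
Σwᵢyᵢ = 8·4 + 20·6 + 80·4 + 40·2 + 7·0 = 552.
x* = 791/155 = 5.10, y* = 552/155 = 3.56.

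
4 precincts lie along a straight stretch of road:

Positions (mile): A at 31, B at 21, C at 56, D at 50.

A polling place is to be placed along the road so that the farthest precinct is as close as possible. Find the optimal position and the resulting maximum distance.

The 1-center on a line is the midpoint of the two extreme points: leftmost at 21, rightmost at 56.
Optimal location = (21 + 56)/2 = 38.5; maximum distance = (56 − 21)/2 = 17.5.

location 38.5, max distance 17.5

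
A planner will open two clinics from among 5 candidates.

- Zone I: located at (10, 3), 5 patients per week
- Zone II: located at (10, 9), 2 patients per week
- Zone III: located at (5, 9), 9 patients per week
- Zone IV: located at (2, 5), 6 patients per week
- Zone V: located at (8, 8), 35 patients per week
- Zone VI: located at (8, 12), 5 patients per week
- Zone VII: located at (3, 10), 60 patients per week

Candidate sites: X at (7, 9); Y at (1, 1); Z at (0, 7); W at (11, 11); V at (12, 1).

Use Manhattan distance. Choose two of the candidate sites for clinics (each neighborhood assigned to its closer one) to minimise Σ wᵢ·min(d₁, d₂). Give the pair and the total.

{X, Z}, total 483

Evaluate every pair (each demand assigned to the nearer of the two):
  {X, Z}: total = 483
  {X, V}: total = 488
  {X, Y}: total = 489
  {X, W}: total = 513
  {Z, W}: total = 728
  {Z, V}: total = 867
  {Y, Z}: total = 906
  {Y, W}: total = 923
  {W, V}: total = 952
  {Y, V}: total = 1298
Best pair: {X, Z} with total 483.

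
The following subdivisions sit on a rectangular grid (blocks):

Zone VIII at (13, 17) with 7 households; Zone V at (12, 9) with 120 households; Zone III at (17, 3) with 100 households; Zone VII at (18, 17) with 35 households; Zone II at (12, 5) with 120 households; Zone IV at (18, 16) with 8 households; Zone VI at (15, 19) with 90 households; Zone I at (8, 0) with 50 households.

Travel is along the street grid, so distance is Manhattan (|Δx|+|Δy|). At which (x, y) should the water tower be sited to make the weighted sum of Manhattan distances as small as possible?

(12, 5)

Manhattan distance separates: Σwᵢ(|x−xᵢ|+|y−yᵢ|) = Σwᵢ|x−xᵢ| + Σwᵢ|y−yᵢ|, so x and y are optimised independently as 1-D weighted medians.
Total weight W = 530; half = 265.
x-coordinate, sorted with cumulative weight:
  x=8 (Zone I, w=50) cum 50
  x=12 (Zone V, w=120) cum 170
  x=12 (Zone II, w=120) cum 290  ← median
  x=13 (Zone VIII, w=7) cum 297
  x=15 (Zone VI, w=90) cum 387
  x=17 (Zone III, w=100) cum 487
  x=18 (Zone VII, w=35) cum 522
  x=18 (Zone IV, w=8) cum 530
⇒ x* = 12
y-coordinate, sorted with cumulative weight:
  y=0 (Zone I, w=50) cum 50
  y=3 (Zone III, w=100) cum 150
  y=5 (Zone II, w=120) cum 270  ← median
  y=9 (Zone V, w=120) cum 390
  y=16 (Zone IV, w=8) cum 398
  y=17 (Zone VIII, w=7) cum 405
  y=17 (Zone VII, w=35) cum 440
  y=19 (Zone VI, w=90) cum 530
⇒ y* = 5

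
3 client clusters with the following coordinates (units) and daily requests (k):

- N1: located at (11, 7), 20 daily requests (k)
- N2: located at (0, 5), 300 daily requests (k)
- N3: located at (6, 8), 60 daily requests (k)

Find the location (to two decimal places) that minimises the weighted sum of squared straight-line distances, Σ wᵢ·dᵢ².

(1.53, 5.58)

The minimiser of Σwᵢ‖p−pᵢ‖² is the weighted centroid p* = (Σwᵢpᵢ)/(Σwᵢ).
Σwᵢ = 380.
Σwᵢxᵢ = 20·11 + 300·0 + 60·6 = 580.
Σwᵢyᵢ = 20·7 + 300·5 + 60·8 = 2120.
x* = 580/380 = 1.53, y* = 2120/380 = 5.58.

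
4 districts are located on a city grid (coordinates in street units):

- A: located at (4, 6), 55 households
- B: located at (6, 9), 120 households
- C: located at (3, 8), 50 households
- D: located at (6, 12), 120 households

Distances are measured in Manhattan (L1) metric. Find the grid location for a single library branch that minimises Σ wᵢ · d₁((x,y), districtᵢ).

Manhattan distance separates: Σwᵢ(|x−xᵢ|+|y−yᵢ|) = Σwᵢ|x−xᵢ| + Σwᵢ|y−yᵢ|, so x and y are optimised independently as 1-D weighted medians.
Total weight W = 345; half = 172.5.
x-coordinate, sorted with cumulative weight:
  x=3 (C, w=50) cum 50
  x=4 (A, w=55) cum 105
  x=6 (B, w=120) cum 225  ← median
  x=6 (D, w=120) cum 345
⇒ x* = 6
y-coordinate, sorted with cumulative weight:
  y=6 (A, w=55) cum 55
  y=8 (C, w=50) cum 105
  y=9 (B, w=120) cum 225  ← median
  y=12 (D, w=120) cum 345
⇒ y* = 9

(6, 9)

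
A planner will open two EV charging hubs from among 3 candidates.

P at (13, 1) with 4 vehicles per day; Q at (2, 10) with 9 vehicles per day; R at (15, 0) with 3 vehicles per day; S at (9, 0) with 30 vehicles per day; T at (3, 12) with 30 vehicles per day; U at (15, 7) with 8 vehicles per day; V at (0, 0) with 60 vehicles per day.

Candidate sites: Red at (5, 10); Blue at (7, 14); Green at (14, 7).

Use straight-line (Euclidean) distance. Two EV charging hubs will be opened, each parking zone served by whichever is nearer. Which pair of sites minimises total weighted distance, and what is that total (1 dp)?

{Red, Green}, total 1094.3

Evaluate every pair (each demand assigned to the nearer of the two):
  {Red, Green}: total = 1094.3
  {Red, Blue}: total = 1279.9
  {Blue, Green}: total = 1442.6
Best pair: {Red, Green} with total 1094.3.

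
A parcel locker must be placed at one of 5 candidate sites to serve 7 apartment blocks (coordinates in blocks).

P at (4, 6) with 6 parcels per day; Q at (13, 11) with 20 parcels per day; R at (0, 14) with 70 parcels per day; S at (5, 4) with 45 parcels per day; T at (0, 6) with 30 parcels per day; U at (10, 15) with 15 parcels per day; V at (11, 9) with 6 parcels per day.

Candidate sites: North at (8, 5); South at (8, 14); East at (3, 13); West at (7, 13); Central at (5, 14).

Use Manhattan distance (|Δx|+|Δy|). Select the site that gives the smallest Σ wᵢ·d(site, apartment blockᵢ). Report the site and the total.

East, total 1570 blocks

Total weighted distance at each candidate:
  North (8, 5): total = 2112
  South (8, 14): total = 1950
  East (3, 13): total = 1570
  West (7, 13): total = 1818
  Central (5, 14): total = 1620
Minimum is at East with total 1570 blocks.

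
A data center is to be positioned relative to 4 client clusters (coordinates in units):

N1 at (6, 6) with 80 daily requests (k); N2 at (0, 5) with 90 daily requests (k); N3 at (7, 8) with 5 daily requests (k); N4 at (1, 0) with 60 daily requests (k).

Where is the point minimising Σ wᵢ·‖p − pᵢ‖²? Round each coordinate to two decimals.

The minimiser of Σwᵢ‖p−pᵢ‖² is the weighted centroid p* = (Σwᵢpᵢ)/(Σwᵢ).
Σwᵢ = 235.
Σwᵢxᵢ = 80·6 + 90·0 + 5·7 + 60·1 = 575.
Σwᵢyᵢ = 80·6 + 90·5 + 5·8 + 60·0 = 970.
x* = 575/235 = 2.45, y* = 970/235 = 4.13.

(2.45, 4.13)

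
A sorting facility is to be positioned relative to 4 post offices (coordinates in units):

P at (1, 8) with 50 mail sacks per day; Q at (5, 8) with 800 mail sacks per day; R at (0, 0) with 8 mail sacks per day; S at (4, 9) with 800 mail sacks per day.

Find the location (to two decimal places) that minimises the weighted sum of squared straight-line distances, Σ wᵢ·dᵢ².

(4.37, 8.44)

The minimiser of Σwᵢ‖p−pᵢ‖² is the weighted centroid p* = (Σwᵢpᵢ)/(Σwᵢ).
Σwᵢ = 1658.
Σwᵢxᵢ = 50·1 + 800·5 + 8·0 + 800·4 = 7250.
Σwᵢyᵢ = 50·8 + 800·8 + 8·0 + 800·9 = 14000.
x* = 7250/1658 = 4.37, y* = 14000/1658 = 8.44.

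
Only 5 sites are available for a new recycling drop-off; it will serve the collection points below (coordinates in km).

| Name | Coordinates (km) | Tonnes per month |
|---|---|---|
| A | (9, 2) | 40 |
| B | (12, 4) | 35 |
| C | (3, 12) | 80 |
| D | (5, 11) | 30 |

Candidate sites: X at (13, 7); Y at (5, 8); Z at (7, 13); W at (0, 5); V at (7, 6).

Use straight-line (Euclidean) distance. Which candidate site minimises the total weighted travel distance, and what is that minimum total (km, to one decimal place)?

Y, total 1018.4 km

Total weighted distance at each candidate:
  X (13, 7): total = 1529.6
  Y (5, 8): total = 1018.4
  Z (7, 13): total = 1222.3
  W (0, 5): total = 1644.5
  V (7, 6): total = 1105.8
Minimum is at Y with total 1018.4 km.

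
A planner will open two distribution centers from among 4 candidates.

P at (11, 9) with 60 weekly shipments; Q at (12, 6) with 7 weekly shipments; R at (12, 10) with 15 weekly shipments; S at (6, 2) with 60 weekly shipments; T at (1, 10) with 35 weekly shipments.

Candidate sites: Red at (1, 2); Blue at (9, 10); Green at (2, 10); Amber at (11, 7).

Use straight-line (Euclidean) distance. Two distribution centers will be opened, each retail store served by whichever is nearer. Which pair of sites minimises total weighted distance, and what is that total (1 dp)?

{Green, Amber}, total 636.6

Evaluate every pair (each demand assigned to the nearer of the two):
  {Green, Amber}: total = 636.6
  {Red, Amber}: total = 757.3
  {Blue, Green}: total = 761.8
  {Red, Blue}: total = 794.2
  {Blue, Amber}: total = 879.2
  {Red, Green}: total = 1103.7
Best pair: {Green, Amber} with total 636.6.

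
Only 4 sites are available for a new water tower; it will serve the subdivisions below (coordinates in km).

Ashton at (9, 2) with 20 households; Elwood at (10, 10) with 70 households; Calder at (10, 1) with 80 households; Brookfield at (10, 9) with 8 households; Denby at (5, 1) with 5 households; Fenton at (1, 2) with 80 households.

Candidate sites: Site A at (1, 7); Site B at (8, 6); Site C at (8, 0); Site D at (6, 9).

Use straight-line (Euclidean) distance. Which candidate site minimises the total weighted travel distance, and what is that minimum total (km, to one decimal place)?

Site B, total 1529.3 km

Total weighted distance at each candidate:
  Site A (1, 7): total = 2227.9
  Site B (8, 6): total = 1529.3
  Site C (8, 0): total = 1609.4
  Site D (6, 9): total = 1917.0
Minimum is at Site B with total 1529.3 km.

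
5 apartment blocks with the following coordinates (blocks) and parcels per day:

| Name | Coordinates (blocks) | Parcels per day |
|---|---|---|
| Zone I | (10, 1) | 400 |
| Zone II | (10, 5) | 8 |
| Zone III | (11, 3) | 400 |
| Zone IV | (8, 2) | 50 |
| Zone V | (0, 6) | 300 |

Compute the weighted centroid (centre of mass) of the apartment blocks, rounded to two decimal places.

The minimiser of Σwᵢ‖p−pᵢ‖² is the weighted centroid p* = (Σwᵢpᵢ)/(Σwᵢ).
Σwᵢ = 1158.
Σwᵢxᵢ = 400·10 + 8·10 + 400·11 + 50·8 + 300·0 = 8880.
Σwᵢyᵢ = 400·1 + 8·5 + 400·3 + 50·2 + 300·6 = 3540.
x* = 8880/1158 = 7.67, y* = 3540/1158 = 3.06.

(7.67, 3.06)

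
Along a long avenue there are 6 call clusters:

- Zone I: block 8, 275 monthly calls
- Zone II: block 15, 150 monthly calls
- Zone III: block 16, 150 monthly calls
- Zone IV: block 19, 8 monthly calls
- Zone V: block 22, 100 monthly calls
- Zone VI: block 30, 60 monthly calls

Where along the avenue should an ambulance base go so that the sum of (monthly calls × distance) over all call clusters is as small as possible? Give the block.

x = 15

For a sum of weighted absolute distances on a line, the optimum is the weighted median (not the mean). Total weight W = 743; half-weight = 371.5.
Sort by position and accumulate weight:
  block 8 (Zone I, w=275) → cum 275
  block 15 (Zone II, w=150) → cum 425  ≥ 371.5 → median here
  block 16 (Zone III, w=150) → cum 575
  block 19 (Zone IV, w=8) → cum 583
  block 22 (Zone V, w=100) → cum 683
  block 30 (Zone VI, w=60) → cum 743
Optimal location: block 15.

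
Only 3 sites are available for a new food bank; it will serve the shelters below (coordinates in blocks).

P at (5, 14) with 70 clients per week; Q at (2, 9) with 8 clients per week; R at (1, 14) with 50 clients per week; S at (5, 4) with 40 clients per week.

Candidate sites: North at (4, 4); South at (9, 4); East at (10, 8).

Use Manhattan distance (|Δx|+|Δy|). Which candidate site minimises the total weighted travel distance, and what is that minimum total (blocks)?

Total weighted distance at each candidate:
  North (4, 4): total = 1516
  South (9, 4): total = 2136
  East (10, 8): total = 1952
Minimum is at North with total 1516 blocks.

North, total 1516 blocks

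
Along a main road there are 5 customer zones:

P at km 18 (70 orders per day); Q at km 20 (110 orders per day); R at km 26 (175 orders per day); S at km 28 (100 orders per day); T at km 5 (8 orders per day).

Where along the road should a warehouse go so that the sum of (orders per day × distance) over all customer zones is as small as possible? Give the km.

x = 26

For a sum of weighted absolute distances on a line, the optimum is the weighted median (not the mean). Total weight W = 463; half-weight = 231.5.
Sort by position and accumulate weight:
  km 5 (T, w=8) → cum 8
  km 18 (P, w=70) → cum 78
  km 20 (Q, w=110) → cum 188
  km 26 (R, w=175) → cum 363  ≥ 231.5 → median here
  km 28 (S, w=100) → cum 463
Optimal location: km 26.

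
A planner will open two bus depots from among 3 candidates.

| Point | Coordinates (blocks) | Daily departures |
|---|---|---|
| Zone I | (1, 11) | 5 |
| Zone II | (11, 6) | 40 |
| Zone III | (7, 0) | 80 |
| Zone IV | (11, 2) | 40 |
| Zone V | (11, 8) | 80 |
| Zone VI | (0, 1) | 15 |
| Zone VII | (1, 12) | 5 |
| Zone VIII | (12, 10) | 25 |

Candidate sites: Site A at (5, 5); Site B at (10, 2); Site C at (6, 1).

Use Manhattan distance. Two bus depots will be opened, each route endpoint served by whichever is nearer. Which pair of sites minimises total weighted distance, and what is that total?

{Site B, Site C}, total 1455

Evaluate every pair (each demand assigned to the nearer of the two):
  {Site B, Site C}: total = 1455
  {Site A, Site B}: total = 1690
  {Site A, Site C}: total = 1895
Best pair: {Site B, Site C} with total 1455.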